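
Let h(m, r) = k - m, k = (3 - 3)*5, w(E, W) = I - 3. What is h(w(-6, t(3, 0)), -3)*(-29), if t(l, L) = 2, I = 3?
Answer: 0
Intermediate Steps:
w(E, W) = 0 (w(E, W) = 3 - 3 = 0)
k = 0 (k = 0*5 = 0)
h(m, r) = -m (h(m, r) = 0 - m = -m)
h(w(-6, t(3, 0)), -3)*(-29) = -1*0*(-29) = 0*(-29) = 0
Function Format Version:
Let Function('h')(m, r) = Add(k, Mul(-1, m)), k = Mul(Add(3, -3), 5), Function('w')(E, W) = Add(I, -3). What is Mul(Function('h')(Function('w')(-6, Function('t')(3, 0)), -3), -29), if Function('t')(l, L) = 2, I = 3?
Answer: 0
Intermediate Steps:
Function('w')(E, W) = 0 (Function('w')(E, W) = Add(3, -3) = 0)
k = 0 (k = Mul(0, 5) = 0)
Function('h')(m, r) = Mul(-1, m) (Function('h')(m, r) = Add(0, Mul(-1, m)) = Mul(-1, m))
Mul(Function('h')(Function('w')(-6, Function('t')(3, 0)), -3), -29) = Mul(Mul(-1, 0), -29) = Mul(0, -29) = 0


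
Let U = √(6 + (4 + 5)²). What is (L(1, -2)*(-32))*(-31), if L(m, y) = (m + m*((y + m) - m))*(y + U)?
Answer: 1984 - 992*√87 ≈ -7268.8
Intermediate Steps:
U = √87 (U = √(6 + 9²) = √(6 + 81) = √87 ≈ 9.3274)
L(m, y) = (m + m*y)*(y + √87) (L(m, y) = (m + m*((y + m) - m))*(y + √87) = (m + m*((m + y) - m))*(y + √87) = (m + m*y)*(y + √87))
(L(1, -2)*(-32))*(-31) = ((1*(-2 + √87 + (-2)² - 2*√87))*(-32))*(-31) = ((1*(-2 + √87 + 4 - 2*√87))*(-32))*(-31) = ((1*(2 - √87))*(-32))*(-31) = ((2 - √87)*(-32))*(-31) = (-64 + 32*√87)*(-31) = 1984 - 992*√87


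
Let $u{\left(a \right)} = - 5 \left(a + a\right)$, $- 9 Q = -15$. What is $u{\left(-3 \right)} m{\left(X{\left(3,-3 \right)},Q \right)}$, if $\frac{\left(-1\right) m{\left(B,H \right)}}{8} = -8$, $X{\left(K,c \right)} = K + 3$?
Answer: $1920$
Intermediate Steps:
$Q = \frac{5}{3}$ ($Q = \left(- \frac{1}{9}\right) \left(-15\right) = \frac{5}{3} \approx 1.6667$)
$X{\left(K,c \right)} = 3 + K$
$u{\left(a \right)} = - 10 a$ ($u{\left(a \right)} = - 5 \cdot 2 a = - 10 a$)
$m{\left(B,H \right)} = 64$ ($m{\left(B,H \right)} = \left(-8\right) \left(-8\right) = 64$)
$u{\left(-3 \right)} m{\left(X{\left(3,-3 \right)},Q \right)} = \left(-10\right) \left(-3\right) 64 = 30 \cdot 64 = 1920$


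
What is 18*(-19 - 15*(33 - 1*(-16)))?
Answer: -13572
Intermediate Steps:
18*(-19 - 15*(33 - 1*(-16))) = 18*(-19 - 15*(33 + 16)) = 18*(-19 - 15*49) = 18*(-19 - 735) = 18*(-754) = -13572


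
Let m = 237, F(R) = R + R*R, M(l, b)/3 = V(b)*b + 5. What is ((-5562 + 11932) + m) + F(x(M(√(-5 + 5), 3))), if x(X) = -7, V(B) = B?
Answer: 6649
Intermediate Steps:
M(l, b) = 15 + 3*b² (M(l, b) = 3*(b*b + 5) = 3*(b² + 5) = 3*(5 + b²) = 15 + 3*b²)
F(R) = R + R²
((-5562 + 11932) + m) + F(x(M(√(-5 + 5), 3))) = ((-5562 + 11932) + 237) - 7*(1 - 7) = (6370 + 237) - 7*(-6) = 6607 + 42 = 6649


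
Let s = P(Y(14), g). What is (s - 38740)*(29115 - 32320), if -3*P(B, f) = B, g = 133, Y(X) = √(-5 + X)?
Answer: 124164905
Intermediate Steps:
P(B, f) = -B/3
s = -1 (s = -√(-5 + 14)/3 = -√9/3 = -⅓*3 = -1)
(s - 38740)*(29115 - 32320) = (-1 - 38740)*(29115 - 32320) = -38741*(-3205) = 124164905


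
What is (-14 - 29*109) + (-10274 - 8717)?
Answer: -22166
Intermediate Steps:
(-14 - 29*109) + (-10274 - 8717) = (-14 - 3161) - 18991 = -3175 - 18991 = -22166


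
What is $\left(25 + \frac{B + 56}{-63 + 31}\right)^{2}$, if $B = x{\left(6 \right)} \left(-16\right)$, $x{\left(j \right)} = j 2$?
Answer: $\frac{13689}{16} \approx 855.56$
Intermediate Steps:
$x{\left(j \right)} = 2 j$
$B = -192$ ($B = 2 \cdot 6 \left(-16\right) = 12 \left(-16\right) = -192$)
$\left(25 + \frac{B + 56}{-63 + 31}\right)^{2} = \left(25 + \frac{-192 + 56}{-63 + 31}\right)^{2} = \left(25 - \frac{136}{-32}\right)^{2} = \left(25 - - \frac{17}{4}\right)^{2} = \left(25 + \frac{17}{4}\right)^{2} = \left(\frac{117}{4}\right)^{2} = \frac{13689}{16}$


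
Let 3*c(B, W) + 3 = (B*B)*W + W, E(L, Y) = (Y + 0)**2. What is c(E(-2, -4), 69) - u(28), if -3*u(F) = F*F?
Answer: 18514/3 ≈ 6171.3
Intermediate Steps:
E(L, Y) = Y**2
u(F) = -F**2/3 (u(F) = -F*F/3 = -F**2/3)
c(B, W) = -1 + W/3 + W*B**2/3 (c(B, W) = -1 + ((B*B)*W + W)/3 = -1 + (B**2*W + W)/3 = -1 + (W*B**2 + W)/3 = -1 + (W + W*B**2)/3 = -1 + (W/3 + W*B**2/3) = -1 + W/3 + W*B**2/3)
c(E(-2, -4), 69) - u(28) = (-1 + (1/3)*69 + (1/3)*69*((-4)**2)**2) - (-1)*28**2/3 = (-1 + 23 + (1/3)*69*16**2) - (-1)*784/3 = (-1 + 23 + (1/3)*69*256) - 1*(-784/3) = (-1 + 23 + 5888) + 784/3 = 5910 + 784/3 = 18514/3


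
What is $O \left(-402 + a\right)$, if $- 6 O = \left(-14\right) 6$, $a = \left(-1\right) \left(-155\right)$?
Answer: $-3458$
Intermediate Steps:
$a = 155$
$O = 14$ ($O = - \frac{\left(-14\right) 6}{6} = \left(- \frac{1}{6}\right) \left(-84\right) = 14$)
$O \left(-402 + a\right) = 14 \left(-402 + 155\right) = 14 \left(-247\right) = -3458$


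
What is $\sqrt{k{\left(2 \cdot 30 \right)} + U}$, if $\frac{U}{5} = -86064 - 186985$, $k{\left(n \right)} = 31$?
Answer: $i \sqrt{1365214} \approx 1168.4 i$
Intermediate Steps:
$U = -1365245$ ($U = 5 \left(-86064 - 186985\right) = 5 \left(-273049\right) = -1365245$)
$\sqrt{k{\left(2 \cdot 30 \right)} + U} = \sqrt{31 - 1365245} = \sqrt{-1365214} = i \sqrt{1365214}$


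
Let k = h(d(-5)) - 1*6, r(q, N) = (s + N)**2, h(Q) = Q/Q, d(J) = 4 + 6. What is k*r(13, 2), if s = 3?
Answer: -125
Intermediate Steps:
d(J) = 10
h(Q) = 1
r(q, N) = (3 + N)**2
k = -5 (k = 1 - 1*6 = 1 - 6 = -5)
k*r(13, 2) = -5*(3 + 2)**2 = -5*5**2 = -5*25 = -125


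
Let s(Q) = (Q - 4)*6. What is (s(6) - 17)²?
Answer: 25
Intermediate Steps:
s(Q) = -24 + 6*Q (s(Q) = (-4 + Q)*6 = -24 + 6*Q)
(s(6) - 17)² = ((-24 + 6*6) - 17)² = ((-24 + 36) - 17)² = (12 - 17)² = (-5)² = 25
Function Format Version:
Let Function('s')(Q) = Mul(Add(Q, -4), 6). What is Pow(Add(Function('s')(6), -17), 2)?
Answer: 25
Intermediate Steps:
Function('s')(Q) = Add(-24, Mul(6, Q)) (Function('s')(Q) = Mul(Add(-4, Q), 6) = Add(-24, Mul(6, Q)))
Pow(Add(Function('s')(6), -17), 2) = Pow(Add(Add(-24, Mul(6, 6)), -17), 2) = Pow(Add(Add(-24, 36), -17), 2) = Pow(Add(12, -17), 2) = Pow(-5, 2) = 25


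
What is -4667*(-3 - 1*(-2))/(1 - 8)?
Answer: -4667/7 ≈ -666.71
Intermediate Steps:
-4667*(-3 - 1*(-2))/(1 - 8) = -4667*(-3 + 2)/(-7) = -(-4667)*(-1)/7 = -4667*⅐ = -4667/7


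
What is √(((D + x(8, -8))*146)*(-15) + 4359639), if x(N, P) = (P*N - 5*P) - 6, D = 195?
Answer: √3998289 ≈ 1999.6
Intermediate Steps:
x(N, P) = -6 - 5*P + N*P (x(N, P) = (N*P - 5*P) - 6 = (-5*P + N*P) - 6 = -6 - 5*P + N*P)
√(((D + x(8, -8))*146)*(-15) + 4359639) = √(((195 + (-6 - 5*(-8) + 8*(-8)))*146)*(-15) + 4359639) = √(((195 + (-6 + 40 - 64))*146)*(-15) + 4359639) = √(((195 - 30)*146)*(-15) + 4359639) = √((165*146)*(-15) + 4359639) = √(24090*(-15) + 4359639) = √(-361350 + 4359639) = √3998289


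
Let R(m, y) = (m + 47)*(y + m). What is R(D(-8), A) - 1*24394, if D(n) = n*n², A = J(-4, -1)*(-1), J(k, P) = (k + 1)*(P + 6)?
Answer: 206711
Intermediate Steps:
J(k, P) = (1 + k)*(6 + P)
A = 15 (A = (6 - 1 + 6*(-4) - 1*(-4))*(-1) = (6 - 1 - 24 + 4)*(-1) = -15*(-1) = 15)
D(n) = n³
R(m, y) = (47 + m)*(m + y)
R(D(-8), A) - 1*24394 = (((-8)³)² + 47*(-8)³ + 47*15 + (-8)³*15) - 1*24394 = ((-512)² + 47*(-512) + 705 - 512*15) - 24394 = (262144 - 24064 + 705 - 7680) - 24394 = 231105 - 24394 = 206711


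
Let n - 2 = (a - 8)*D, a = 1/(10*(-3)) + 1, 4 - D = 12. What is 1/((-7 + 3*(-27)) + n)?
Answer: -15/446 ≈ -0.033632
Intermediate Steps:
D = -8 (D = 4 - 1*12 = 4 - 12 = -8)
a = 29/30 (a = (⅒)*(-⅓) + 1 = -1/30 + 1 = 29/30 ≈ 0.96667)
n = 874/15 (n = 2 + (29/30 - 8)*(-8) = 2 - 211/30*(-8) = 2 + 844/15 = 874/15 ≈ 58.267)
1/((-7 + 3*(-27)) + n) = 1/((-7 + 3*(-27)) + 874/15) = 1/((-7 - 81) + 874/15) = 1/(-88 + 874/15) = 1/(-446/15) = -15/446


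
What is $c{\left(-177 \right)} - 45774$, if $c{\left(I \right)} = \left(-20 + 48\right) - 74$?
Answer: $-45820$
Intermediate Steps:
$c{\left(I \right)} = -46$ ($c{\left(I \right)} = 28 - 74 = -46$)
$c{\left(-177 \right)} - 45774 = -46 - 45774 = -45820$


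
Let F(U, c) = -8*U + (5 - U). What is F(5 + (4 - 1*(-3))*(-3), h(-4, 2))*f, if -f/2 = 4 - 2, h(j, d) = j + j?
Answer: -596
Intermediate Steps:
h(j, d) = 2*j
F(U, c) = 5 - 9*U
f = -4 (f = -2*(4 - 2) = -2*2 = -4)
F(5 + (4 - 1*(-3))*(-3), h(-4, 2))*f = (5 - 9*(5 + (4 - 1*(-3))*(-3)))*(-4) = (5 - 9*(5 + (4 + 3)*(-3)))*(-4) = (5 - 9*(5 + 7*(-3)))*(-4) = (5 - 9*(5 - 21))*(-4) = (5 - 9*(-16))*(-4) = (5 + 144)*(-4) = 149*(-4) = -596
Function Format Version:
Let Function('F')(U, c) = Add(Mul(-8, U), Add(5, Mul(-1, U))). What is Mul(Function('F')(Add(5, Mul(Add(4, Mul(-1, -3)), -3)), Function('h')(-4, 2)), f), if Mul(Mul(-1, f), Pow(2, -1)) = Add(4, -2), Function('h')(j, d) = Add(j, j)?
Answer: -596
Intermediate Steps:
Function('h')(j, d) = Mul(2, j)
Function('F')(U, c) = Add(5, Mul(-9, U))
f = -4 (f = Mul(-2, Add(4, -2)) = Mul(-2, 2) = -4)
Mul(Function('F')(Add(5, Mul(Add(4, Mul(-1, -3)), -3)), Function('h')(-4, 2)), f) = Mul(Add(5, Mul(-9, Add(5, Mul(Add(4, Mul(-1, -3)), -3)))), -4) = Mul(Add(5, Mul(-9, Add(5, Mul(Add(4, 3), -3)))), -4) = Mul(Add(5, Mul(-9, Add(5, Mul(7, -3)))), -4) = Mul(Add(5, Mul(-9, Add(5, -21))), -4) = Mul(Add(5, Mul(-9, -16)), -4) = Mul(Add(5, 144), -4) = Mul(149, -4) = -596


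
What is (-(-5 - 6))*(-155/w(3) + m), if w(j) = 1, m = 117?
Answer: -418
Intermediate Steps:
(-(-5 - 6))*(-155/w(3) + m) = (-(-5 - 6))*(-155/1 + 117) = (-1*(-11))*(-155*1 + 117) = 11*(-155 + 117) = 11*(-38) = -418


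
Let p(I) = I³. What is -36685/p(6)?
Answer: -36685/216 ≈ -169.84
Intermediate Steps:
-36685/p(6) = -36685/(6³) = -36685/216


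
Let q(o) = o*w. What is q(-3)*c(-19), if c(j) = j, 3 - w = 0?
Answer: 171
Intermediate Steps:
w = 3 (w = 3 - 1*0 = 3 + 0 = 3)
q(o) = 3*o (q(o) = o*3 = 3*o)
q(-3)*c(-19) = (3*(-3))*(-19) = -9*(-19) = 171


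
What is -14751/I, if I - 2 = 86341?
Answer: -4917/28781 ≈ -0.17084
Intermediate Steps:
I = 86343 (I = 2 + 86341 = 86343)
-14751/I = -14751/86343 = -14751*1/86343 = -4917/28781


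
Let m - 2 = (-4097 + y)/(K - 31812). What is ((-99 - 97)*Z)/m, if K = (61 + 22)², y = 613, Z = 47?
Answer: -114795338/26665 ≈ -4305.1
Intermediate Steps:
K = 6889 (K = 83² = 6889)
m = 53330/24923 (m = 2 + (-4097 + 613)/(6889 - 31812) = 2 - 3484/(-24923) = 2 - 3484*(-1/24923) = 2 + 3484/24923 = 53330/24923 ≈ 2.1398)
((-99 - 97)*Z)/m = ((-99 - 97)*47)/(53330/24923) = -196*47*(24923/53330) = -9212*24923/53330 = -114795338/26665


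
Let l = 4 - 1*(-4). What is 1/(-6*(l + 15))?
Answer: -1/138 ≈ -0.0072464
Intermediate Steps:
l = 8 (l = 4 + 4 = 8)
1/(-6*(l + 15)) = 1/(-6*(8 + 15)) = 1/(-6*23) = 1/(-138) = -1/138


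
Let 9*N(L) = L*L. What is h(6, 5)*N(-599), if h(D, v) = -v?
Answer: -1794005/9 ≈ -1.9933e+5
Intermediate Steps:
N(L) = L²/9 (N(L) = (L*L)/9 = L²/9)
h(6, 5)*N(-599) = (-1*5)*((⅑)*(-599)²) = -5*358801/9 = -1794005/9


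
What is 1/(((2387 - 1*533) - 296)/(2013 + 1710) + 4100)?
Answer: 3723/15265858 ≈ 0.00024388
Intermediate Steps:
1/(((2387 - 1*533) - 296)/(2013 + 1710) + 4100) = 1/(((2387 - 533) - 296)/3723 + 4100) = 1/((1854 - 296)*(1/3723) + 4100) = 1/(1558*(1/3723) + 4100) = 1/(1558/3723 + 4100) = 1/(15265858/3723) = 3723/15265858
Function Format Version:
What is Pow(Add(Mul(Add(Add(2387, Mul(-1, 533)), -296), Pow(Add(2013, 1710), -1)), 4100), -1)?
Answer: Rational(3723, 15265858) ≈ 0.00024388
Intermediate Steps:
Pow(Add(Mul(Add(Add(2387, Mul(-1, 533)), -296), Pow(Add(2013, 1710), -1)), 4100), -1) = Pow(Add(Mul(Add(Add(2387, -533), -296), Pow(3723, -1)), 4100), -1) = Pow(Add(Mul(Add(1854, -296), Rational(1, 3723)), 4100), -1) = Pow(Add(Mul(1558, Rational(1, 3723)), 4100), -1) = Pow(Add(Rational(1558, 3723), 4100), -1) = Pow(Rational(15265858, 3723), -1) = Rational(3723, 15265858)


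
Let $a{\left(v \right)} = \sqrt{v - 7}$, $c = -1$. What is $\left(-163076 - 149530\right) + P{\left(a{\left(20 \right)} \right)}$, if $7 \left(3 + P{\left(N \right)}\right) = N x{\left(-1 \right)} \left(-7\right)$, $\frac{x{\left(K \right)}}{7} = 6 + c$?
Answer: $-312609 - 35 \sqrt{13} \approx -3.1274 \cdot 10^{5}$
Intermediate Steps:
$x{\left(K \right)} = 35$ ($x{\left(K \right)} = 7 \left(6 - 1\right) = 7 \cdot 5 = 35$)
$a{\left(v \right)} = \sqrt{-7 + v}$
$P{\left(N \right)} = -3 - 35 N$ ($P{\left(N \right)} = -3 + \frac{N 35 \left(-7\right)}{7} = -3 + \frac{35 N \left(-7\right)}{7} = -3 + \frac{\left(-245\right) N}{7} = -3 - 35 N$)
$\left(-163076 - 149530\right) + P{\left(a{\left(20 \right)} \right)} = \left(-163076 - 149530\right) - \left(3 + 35 \sqrt{-7 + 20}\right) = -312606 - \left(3 + 35 \sqrt{13}\right) = -312609 - 35 \sqrt{13}$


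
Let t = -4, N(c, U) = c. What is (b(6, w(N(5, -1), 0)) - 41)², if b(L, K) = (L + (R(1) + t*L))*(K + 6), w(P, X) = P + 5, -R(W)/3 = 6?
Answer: 380689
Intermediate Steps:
R(W) = -18 (R(W) = -3*6 = -18)
w(P, X) = 5 + P
b(L, K) = (-18 - 3*L)*(6 + K) (b(L, K) = (L + (-18 - 4*L))*(K + 6) = (-18 - 3*L)*(6 + K))
(b(6, w(N(5, -1), 0)) - 41)² = ((-108 - 18*(5 + 5) - 18*6 - 3*(5 + 5)*6) - 41)² = ((-108 - 18*10 - 108 - 3*10*6) - 41)² = ((-108 - 180 - 108 - 180) - 41)² = (-576 - 41)² = (-617)² = 380689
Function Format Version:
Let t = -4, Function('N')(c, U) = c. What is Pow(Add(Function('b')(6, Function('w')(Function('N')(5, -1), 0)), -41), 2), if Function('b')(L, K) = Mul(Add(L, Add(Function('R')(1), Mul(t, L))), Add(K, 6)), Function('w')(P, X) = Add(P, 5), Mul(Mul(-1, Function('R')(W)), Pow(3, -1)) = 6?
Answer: 380689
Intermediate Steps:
Function('R')(W) = -18 (Function('R')(W) = Mul(-3, 6) = -18)
Function('w')(P, X) = Add(5, P)
Function('b')(L, K) = Mul(Add(-18, Mul(-3, L)), Add(6, K)) (Function('b')(L, K) = Mul(Add(L, Add(-18, Mul(-4, L))), Add(K, 6)) = Mul(Add(-18, Mul(-3, L)), Add(6, K)))
Pow(Add(Function('b')(6, Function('w')(Function('N')(5, -1), 0)), -41), 2) = Pow(Add(Add(-108, Mul(-18, Add(5, 5)), Mul(-18, 6), Mul(-3, Add(5, 5), 6)), -41), 2) = Pow(Add(Add(-108, Mul(-18, 10), -108, Mul(-3, 10, 6)), -41), 2) = Pow(Add(Add(-108, -180, -108, -180), -41), 2) = Pow(Add(-576, -41), 2) = Pow(-617, 2) = 380689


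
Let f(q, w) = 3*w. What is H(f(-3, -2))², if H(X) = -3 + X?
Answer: 81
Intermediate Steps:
H(f(-3, -2))² = (-3 + 3*(-2))² = (-3 - 6)² = (-9)² = 81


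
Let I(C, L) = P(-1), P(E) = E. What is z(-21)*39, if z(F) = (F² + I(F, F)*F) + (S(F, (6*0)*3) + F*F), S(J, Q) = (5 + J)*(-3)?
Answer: 37089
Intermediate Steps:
I(C, L) = -1
S(J, Q) = -15 - 3*J
z(F) = -15 - 4*F + 2*F² (z(F) = (F² - F) + ((-15 - 3*F) + F*F) = (F² - F) + ((-15 - 3*F) + F²) = (F² - F) + (-15 + F² - 3*F) = -15 - 4*F + 2*F²)
z(-21)*39 = (-15 - 4*(-21) + 2*(-21)²)*39 = (-15 + 84 + 2*441)*39 = (-15 + 84 + 882)*39 = 951*39 = 37089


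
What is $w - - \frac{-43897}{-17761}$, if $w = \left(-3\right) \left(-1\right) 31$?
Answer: $\frac{1695670}{17761} \approx 95.472$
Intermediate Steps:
$w = 93$ ($w = 3 \cdot 31 = 93$)
$w - - \frac{-43897}{-17761} = 93 - - \frac{-43897}{-17761} = 93 - - \frac{\left(-43897\right) \left(-1\right)}{17761} = 93 - \left(-1\right) \frac{43897}{17761} = 93 - - \frac{43897}{17761} = 93 + \frac{43897}{17761} = \frac{1695670}{17761}$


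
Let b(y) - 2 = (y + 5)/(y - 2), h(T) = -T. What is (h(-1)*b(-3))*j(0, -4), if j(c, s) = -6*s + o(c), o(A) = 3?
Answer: 216/5 ≈ 43.200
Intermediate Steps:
j(c, s) = 3 - 6*s (j(c, s) = -6*s + 3 = 3 - 6*s)
b(y) = 2 + (5 + y)/(-2 + y) (b(y) = 2 + (y + 5)/(y - 2) = 2 + (5 + y)/(-2 + y))
(h(-1)*b(-3))*j(0, -4) = ((-1*(-1))*((1 + 3*(-3))/(-2 - 3)))*(3 - 6*(-4)) = (1*((1 - 9)/(-5)))*(3 + 24) = (1*(-1/5*(-8)))*27 = (1*(8/5))*27 = (8/5)*27 = 216/5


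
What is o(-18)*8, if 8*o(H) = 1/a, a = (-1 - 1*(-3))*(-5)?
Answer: -1/10 ≈ -0.10000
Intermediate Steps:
a = -10 (a = (-1 + 3)*(-5) = 2*(-5) = -10)
o(H) = -1/80 (o(H) = (1/8)/(-10) = (1/8)*(-1/10) = -1/80)
o(-18)*8 = -1/80*8 = -1/10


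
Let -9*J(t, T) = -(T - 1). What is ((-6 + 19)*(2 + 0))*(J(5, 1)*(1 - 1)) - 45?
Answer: -45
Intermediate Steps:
J(t, T) = -⅑ + T/9 (J(t, T) = -(-1)*(T - 1)/9 = -(-1)*(-1 + T)/9 = -(1 - T)/9 = -⅑ + T/9)
((-6 + 19)*(2 + 0))*(J(5, 1)*(1 - 1)) - 45 = ((-6 + 19)*(2 + 0))*((-⅑ + (⅑)*1)*(1 - 1)) - 45 = (13*2)*((-⅑ + ⅑)*0) - 45 = 26*(0*0) - 45 = 26*0 - 45 = 0 - 45 = -45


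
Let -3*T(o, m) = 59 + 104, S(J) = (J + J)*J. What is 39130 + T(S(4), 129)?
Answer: 117227/3 ≈ 39076.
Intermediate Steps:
S(J) = 2*J**2 (S(J) = (2*J)*J = 2*J**2)
T(o, m) = -163/3 (T(o, m) = -(59 + 104)/3 = -1/3*163 = -163/3)
39130 + T(S(4), 129) = 39130 - 163/3 = 117227/3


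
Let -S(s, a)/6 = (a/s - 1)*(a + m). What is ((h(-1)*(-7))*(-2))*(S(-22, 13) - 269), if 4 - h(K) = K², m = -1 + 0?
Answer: -71358/11 ≈ -6487.1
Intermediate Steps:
m = -1
S(s, a) = -6*(-1 + a)*(-1 + a/s) (S(s, a) = -6*(a/s - 1)*(a - 1) = -6*(-1 + a/s)*(-1 + a) = -6*(-1 + a)*(-1 + a/s))
h(K) = 4 - K²
((h(-1)*(-7))*(-2))*(S(-22, 13) - 269) = (((4 - 1*(-1)²)*(-7))*(-2))*(6*(13 - 1*13² - 22*(-1 + 13))/(-22) - 269) = (((4 - 1*1)*(-7))*(-2))*(6*(-1/22)*(13 - 1*169 - 22*12) - 269) = (((4 - 1)*(-7))*(-2))*(6*(-1/22)*(13 - 169 - 264) - 269) = ((3*(-7))*(-2))*(6*(-1/22)*(-420) - 269) = (-21*(-2))*(1260/11 - 269) = 42*(-1699/11) = -71358/11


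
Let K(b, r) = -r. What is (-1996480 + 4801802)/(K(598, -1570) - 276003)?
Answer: -2805322/274433 ≈ -10.222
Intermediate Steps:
(-1996480 + 4801802)/(K(598, -1570) - 276003) = (-1996480 + 4801802)/(-1*(-1570) - 276003) = 2805322/(1570 - 276003) = 2805322/(-274433) = 2805322*(-1/274433) = -2805322/274433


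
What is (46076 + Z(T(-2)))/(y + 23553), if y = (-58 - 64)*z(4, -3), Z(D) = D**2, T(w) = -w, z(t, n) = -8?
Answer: 46080/24529 ≈ 1.8786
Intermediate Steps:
y = 976 (y = (-58 - 64)*(-8) = -122*(-8) = 976)
(46076 + Z(T(-2)))/(y + 23553) = (46076 + (-1*(-2))**2)/(976 + 23553) = (46076 + 2**2)/24529 = (46076 + 4)*(1/24529) = 46080*(1/24529) = 46080/24529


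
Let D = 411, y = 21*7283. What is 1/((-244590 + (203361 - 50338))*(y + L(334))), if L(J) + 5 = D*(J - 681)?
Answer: -1/945063007 ≈ -1.0581e-9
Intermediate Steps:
y = 152943
L(J) = -279896 + 411*J (L(J) = -5 + 411*(J - 681) = -5 + 411*(-681 + J) = -5 + (-279891 + 411*J) = -279896 + 411*J)
1/((-244590 + (203361 - 50338))*(y + L(334))) = 1/((-244590 + (203361 - 50338))*(152943 + (-279896 + 411*334))) = 1/((-244590 + 153023)*(152943 + (-279896 + 137274))) = 1/(-91567*(152943 - 142622)) = 1/(-91567*10321) = 1/(-945063007) = -1/945063007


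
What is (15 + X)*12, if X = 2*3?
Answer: 252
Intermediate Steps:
X = 6
(15 + X)*12 = (15 + 6)*12 = 21*12 = 252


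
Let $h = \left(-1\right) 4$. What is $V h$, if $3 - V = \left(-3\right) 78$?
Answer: $-948$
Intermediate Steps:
$h = -4$
$V = 237$ ($V = 3 - \left(-3\right) 78 = 3 - -234 = 3 + 234 = 237$)
$V h = 237 \left(-4\right) = -948$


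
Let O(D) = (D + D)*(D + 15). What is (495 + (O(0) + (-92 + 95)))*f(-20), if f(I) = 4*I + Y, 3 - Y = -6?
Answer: -35358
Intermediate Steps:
Y = 9 (Y = 3 - 1*(-6) = 3 + 6 = 9)
O(D) = 2*D*(15 + D) (O(D) = (2*D)*(15 + D) = 2*D*(15 + D))
f(I) = 9 + 4*I (f(I) = 4*I + 9 = 9 + 4*I)
(495 + (O(0) + (-92 + 95)))*f(-20) = (495 + (2*0*(15 + 0) + (-92 + 95)))*(9 + 4*(-20)) = (495 + (2*0*15 + 3))*(9 - 80) = (495 + (0 + 3))*(-71) = (495 + 3)*(-71) = 498*(-71) = -35358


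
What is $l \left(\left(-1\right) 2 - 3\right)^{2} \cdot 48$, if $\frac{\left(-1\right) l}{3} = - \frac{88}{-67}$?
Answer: $- \frac{316800}{67} \approx -4728.4$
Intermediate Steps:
$l = - \frac{264}{67}$ ($l = - 3 \left(- \frac{88}{-67}\right) = - 3 \left(\left(-88\right) \left(- \frac{1}{67}\right)\right) = \left(-3\right) \frac{88}{67} = - \frac{264}{67} \approx -3.9403$)
$l \left(\left(-1\right) 2 - 3\right)^{2} \cdot 48 = - \frac{264 \left(\left(-1\right) 2 - 3\right)^{2}}{67} \cdot 48 = - \frac{264 \left(-2 - 3\right)^{2}}{67} \cdot 48 = - \frac{264 \left(-5\right)^{2}}{67} \cdot 48 = \left(- \frac{264}{67}\right) 25 \cdot 48 = \left(- \frac{6600}{67}\right) 48 = - \frac{316800}{67}$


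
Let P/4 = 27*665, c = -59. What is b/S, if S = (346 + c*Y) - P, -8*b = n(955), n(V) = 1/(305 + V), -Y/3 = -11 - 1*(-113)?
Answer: 1/538473600 ≈ 1.8571e-9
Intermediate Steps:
Y = -306 (Y = -3*(-11 - 1*(-113)) = -3*(-11 + 113) = -3*102 = -306)
P = 71820 (P = 4*(27*665) = 4*17955 = 71820)
b = -1/10080 (b = -1/(8*(305 + 955)) = -1/8/1260 = -1/8*1/1260 = -1/10080 ≈ -9.9206e-5)
S = -53420 (S = (346 - 59*(-306)) - 1*71820 = (346 + 18054) - 71820 = 18400 - 71820 = -53420)
b/S = -1/10080/(-53420) = -1/10080*(-1/53420) = 1/538473600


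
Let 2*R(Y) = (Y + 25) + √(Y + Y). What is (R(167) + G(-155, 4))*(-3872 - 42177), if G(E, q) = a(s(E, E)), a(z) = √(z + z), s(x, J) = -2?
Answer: -4420704 - 92098*I - 46049*√334/2 ≈ -4.8415e+6 - 92098.0*I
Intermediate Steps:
a(z) = √2*√z (a(z) = √(2*z) = √2*√z)
G(E, q) = 2*I (G(E, q) = √2*√(-2) = √2*(I*√2) = 2*I)
R(Y) = 25/2 + Y/2 + √2*√Y/2 (R(Y) = ((Y + 25) + √(Y + Y))/2 = ((25 + Y) + √(2*Y))/2 = ((25 + Y) + √2*√Y)/2 = (25 + Y + √2*√Y)/2 = 25/2 + Y/2 + √2*√Y/2)
(R(167) + G(-155, 4))*(-3872 - 42177) = ((25/2 + (½)*167 + √2*√167/2) + 2*I)*(-3872 - 42177) = ((25/2 + 167/2 + √334/2) + 2*I)*(-46049) = ((96 + √334/2) + 2*I)*(-46049) = (96 + √334/2 + 2*I)*(-46049) = -4420704 - 92098*I - 46049*√334/2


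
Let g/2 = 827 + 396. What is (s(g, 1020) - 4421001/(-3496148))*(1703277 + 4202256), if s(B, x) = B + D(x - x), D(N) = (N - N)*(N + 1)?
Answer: 50527734495616797/3496148 ≈ 1.4452e+10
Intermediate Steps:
D(N) = 0 (D(N) = 0*(1 + N) = 0)
g = 2446 (g = 2*(827 + 396) = 2*1223 = 2446)
s(B, x) = B (s(B, x) = B + 0 = B)
(s(g, 1020) - 4421001/(-3496148))*(1703277 + 4202256) = (2446 - 4421001/(-3496148))*(1703277 + 4202256) = (2446 - 4421001*(-1/3496148))*5905533 = (2446 + 4421001/3496148)*5905533 = (8555999009/3496148)*5905533 = 50527734495616797/3496148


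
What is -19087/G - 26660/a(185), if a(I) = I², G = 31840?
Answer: -60084279/43588960 ≈ -1.3784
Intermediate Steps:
-19087/G - 26660/a(185) = -19087/31840 - 26660/(185²) = -19087*1/31840 - 26660/34225 = -19087/31840 - 26660*1/34225 = -19087/31840 - 5332/6845 = -60084279/43588960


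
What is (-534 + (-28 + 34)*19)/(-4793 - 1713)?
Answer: 210/3253 ≈ 0.064556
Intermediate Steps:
(-534 + (-28 + 34)*19)/(-4793 - 1713) = (-534 + 6*19)/(-6506) = (-534 + 114)*(-1/6506) = -420*(-1/6506) = 210/3253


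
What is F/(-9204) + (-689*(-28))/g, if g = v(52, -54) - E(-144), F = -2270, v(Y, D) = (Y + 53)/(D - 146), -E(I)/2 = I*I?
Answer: 1811358775/2544689706 ≈ 0.71182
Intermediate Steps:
E(I) = -2*I² (E(I) = -2*I*I = -2*I²)
v(Y, D) = (53 + Y)/(-146 + D)
g = 1658859/40 (g = (53 + 52)/(-146 - 54) - (-2)*(-144)² = 105/(-200) - (-2)*20736 = -1/200*105 - 1*(-41472) = -21/40 + 41472 = 1658859/40 ≈ 41472.)
F/(-9204) + (-689*(-28))/g = -2270/(-9204) + (-689*(-28))/(1658859/40) = -2270*(-1/9204) + 19292*(40/1658859) = 1135/4602 + 771680/1658859 = 1811358775/2544689706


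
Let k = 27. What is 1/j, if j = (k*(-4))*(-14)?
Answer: 1/1512 ≈ 0.00066138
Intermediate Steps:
j = 1512 (j = (27*(-4))*(-14) = -108*(-14) = 1512)
1/j = 1/1512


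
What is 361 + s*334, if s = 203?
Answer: 68163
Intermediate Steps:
361 + s*334 = 361 + 203*334 = 361 + 67802 = 68163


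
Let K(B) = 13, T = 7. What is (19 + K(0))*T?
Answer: 224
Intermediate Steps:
(19 + K(0))*T = (19 + 13)*7 = 32*7 = 224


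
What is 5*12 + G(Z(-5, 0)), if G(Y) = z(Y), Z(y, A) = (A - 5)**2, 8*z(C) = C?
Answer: 505/8 ≈ 63.125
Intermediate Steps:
z(C) = C/8
Z(y, A) = (-5 + A)**2
G(Y) = Y/8
5*12 + G(Z(-5, 0)) = 5*12 + (-5 + 0)**2/8 = 60 + (1/8)*(-5)**2 = 60 + (1/8)*25 = 60 + 25/8 = 505/8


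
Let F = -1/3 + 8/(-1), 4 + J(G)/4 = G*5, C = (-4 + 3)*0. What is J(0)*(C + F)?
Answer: 400/3 ≈ 133.33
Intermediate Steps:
C = 0 (C = -1*0 = 0)
J(G) = -16 + 20*G (J(G) = -16 + 4*(G*5) = -16 + 4*(5*G) = -16 + 20*G)
F = -25/3 (F = -1*1/3 + 8*(-1) = -1/3 - 8 = -25/3 ≈ -8.3333)
J(0)*(C + F) = (-16 + 20*0)*(0 - 25/3) = (-16 + 0)*(-25/3) = -16*(-25/3) = 400/3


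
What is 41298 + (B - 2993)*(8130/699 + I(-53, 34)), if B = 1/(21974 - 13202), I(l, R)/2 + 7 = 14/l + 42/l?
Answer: 87159821588/1593021 ≈ 54714.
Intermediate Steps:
I(l, R) = -14 + 112/l (I(l, R) = -14 + 2*(14/l + 42/l) = -14 + 2*(56/l) = -14 + 112/l)
B = 1/8772 ≈ 0.00011400
41298 + (B - 2993)*(8130/699 + I(-53, 34)) = 41298 + (1/8772 - 2993)*(8130/699 + (-14 + 112/(-53))) = 41298 - 26254595*(8130*(1/699) + (-14 + 112*(-1/53)))/8772 = 41298 - 26254595*(2710/233 + (-14 - 112/53))/8772 = 41298 - 26254595*(2710/233 - 854/53)/8772 = 41298 - 26254595/8772*(-55352/12349) = 41298 + 21371240330/1593021 = 87159821588/1593021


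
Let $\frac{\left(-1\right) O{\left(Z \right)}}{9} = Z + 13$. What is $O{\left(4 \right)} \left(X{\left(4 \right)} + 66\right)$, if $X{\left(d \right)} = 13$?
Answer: $-12087$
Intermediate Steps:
$O{\left(Z \right)} = -117 - 9 Z$ ($O{\left(Z \right)} = - 9 \left(Z + 13\right) = - 9 \left(13 + Z\right) = -117 - 9 Z$)
$O{\left(4 \right)} \left(X{\left(4 \right)} + 66\right) = \left(-117 - 36\right) \left(13 + 66\right) = \left(-117 - 36\right) 79 = \left(-153\right) 79 = -12087$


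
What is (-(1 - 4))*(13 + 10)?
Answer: 69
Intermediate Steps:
(-(1 - 4))*(13 + 10) = -1*(-3)*23 = 3*23 = 69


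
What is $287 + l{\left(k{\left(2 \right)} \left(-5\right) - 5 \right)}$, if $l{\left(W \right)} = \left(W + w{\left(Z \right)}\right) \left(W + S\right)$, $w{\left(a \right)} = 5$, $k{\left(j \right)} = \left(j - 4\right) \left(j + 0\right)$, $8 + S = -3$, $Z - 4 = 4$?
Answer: $367$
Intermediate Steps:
$Z = 8$ ($Z = 4 + 4 = 8$)
$S = -11$ ($S = -8 - 3 = -11$)
$k{\left(j \right)} = j \left(-4 + j\right)$ ($k{\left(j \right)} = \left(-4 + j\right) j = j \left(-4 + j\right)$)
$l{\left(W \right)} = \left(-11 + W\right) \left(5 + W\right)$ ($l{\left(W \right)} = \left(W + 5\right) \left(W - 11\right) = \left(5 + W\right) \left(-11 + W\right) = \left(-11 + W\right) \left(5 + W\right)$)
$287 + l{\left(k{\left(2 \right)} \left(-5\right) - 5 \right)} = 287 - \left(55 - \left(2 \left(-4 + 2\right) \left(-5\right) - 5\right)^{2} + 6 \left(2 \left(-4 + 2\right) \left(-5\right) - 5\right)\right) = 287 - \left(55 - \left(2 \left(-2\right) \left(-5\right) - 5\right)^{2} + 6 \left(2 \left(-2\right) \left(-5\right) - 5\right)\right) = 287 - \left(55 - \left(\left(-4\right) \left(-5\right) - 5\right)^{2} + 6 \left(\left(-4\right) \left(-5\right) - 5\right)\right) = 287 - \left(55 - \left(20 - 5\right)^{2} + 6 \left(20 - 5\right)\right) = 287 - \left(145 - 225\right) = 287 - -80 = 287 + 80 = 367$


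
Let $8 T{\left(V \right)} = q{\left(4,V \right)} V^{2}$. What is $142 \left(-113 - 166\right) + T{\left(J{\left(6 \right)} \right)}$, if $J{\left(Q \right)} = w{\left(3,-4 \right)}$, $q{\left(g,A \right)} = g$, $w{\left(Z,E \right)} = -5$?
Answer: $- \frac{79211}{2} \approx -39606.0$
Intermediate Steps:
$J{\left(Q \right)} = -5$
$T{\left(V \right)} = \frac{V^{2}}{2}$ ($T{\left(V \right)} = \frac{4 V^{2}}{8} = \frac{V^{2}}{2}$)
$142 \left(-113 - 166\right) + T{\left(J{\left(6 \right)} \right)} = 142 \left(-113 - 166\right) + \frac{\left(-5\right)^{2}}{2} = 142 \left(-113 - 166\right) + \frac{1}{2} \cdot 25 = 142 \left(-279\right) + \frac{25}{2} = -39618 + \frac{25}{2} = - \frac{79211}{2}$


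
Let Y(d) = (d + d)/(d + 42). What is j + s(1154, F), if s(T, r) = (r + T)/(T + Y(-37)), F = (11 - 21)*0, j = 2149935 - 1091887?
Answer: 3013323589/2848 ≈ 1.0580e+6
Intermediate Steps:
Y(d) = 2*d/(42 + d) (Y(d) = (2*d)/(42 + d) = 2*d/(42 + d))
j = 1058048
F = 0 (F = -10*0 = 0)
s(T, r) = (T + r)/(-74/5 + T) (s(T, r) = (r + T)/(T + 2*(-37)/(42 - 37)) = (T + r)/(T + 2*(-37)/5) = (T + r)/(T + 2*(-37)*(1/5)) = (T + r)/(T - 74/5) = (T + r)/(-74/5 + T))
j + s(1154, F) = 1058048 + 5*(1154 + 0)/(-74 + 5*1154) = 1058048 + 5*1154/(-74 + 5770) = 1058048 + 5*1154/5696 = 1058048 + 5*(1/5696)*1154 = 1058048 + 2885/2848 = 3013323589/2848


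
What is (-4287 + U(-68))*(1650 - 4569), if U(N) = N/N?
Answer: 12510834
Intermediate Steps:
U(N) = 1
(-4287 + U(-68))*(1650 - 4569) = (-4287 + 1)*(1650 - 4569) = -4286*(-2919) = 12510834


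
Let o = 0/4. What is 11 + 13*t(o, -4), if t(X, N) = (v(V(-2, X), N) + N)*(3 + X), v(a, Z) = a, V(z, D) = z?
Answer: -223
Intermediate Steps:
o = 0 (o = 0*(1/4) = 0)
t(X, N) = (-2 + N)*(3 + X)
11 + 13*t(o, -4) = 11 + 13*(-6 - 2*0 + 3*(-4) - 4*0) = 11 + 13*(-6 + 0 - 12 + 0) = 11 + 13*(-18) = 11 - 234 = -223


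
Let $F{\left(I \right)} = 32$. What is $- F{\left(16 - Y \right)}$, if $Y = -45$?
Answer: $-32$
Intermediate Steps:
$- F{\left(16 - Y \right)} = \left(-1\right) 32 = -32$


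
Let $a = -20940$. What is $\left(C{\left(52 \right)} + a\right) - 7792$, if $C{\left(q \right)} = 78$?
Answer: $-28654$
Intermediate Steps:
$\left(C{\left(52 \right)} + a\right) - 7792 = \left(78 - 20940\right) - 7792 = -20862 - 7792 = -28654$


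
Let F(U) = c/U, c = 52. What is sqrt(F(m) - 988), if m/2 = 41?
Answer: 3*I*sqrt(184418)/41 ≈ 31.422*I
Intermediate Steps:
m = 82 (m = 2*41 = 82)
F(U) = 52/U
sqrt(F(m) - 988) = sqrt(52/82 - 988) = sqrt(52*(1/82) - 988) = sqrt(26/41 - 988) = sqrt(-40482/41) = 3*I*sqrt(184418)/41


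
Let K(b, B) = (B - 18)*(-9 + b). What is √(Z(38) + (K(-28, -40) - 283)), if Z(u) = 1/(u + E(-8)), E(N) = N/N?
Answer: √2833662/39 ≈ 43.163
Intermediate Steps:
K(b, B) = (-18 + B)*(-9 + b)
E(N) = 1
Z(u) = 1/(1 + u) (Z(u) = 1/(u + 1) = 1/(1 + u))
√(Z(38) + (K(-28, -40) - 283)) = √(1/(1 + 38) + ((162 - 18*(-28) - 9*(-40) - 40*(-28)) - 283)) = √(1/39 + ((162 + 504 + 360 + 1120) - 283)) = √(1/39 + (2146 - 283)) = √(1/39 + 1863) = √(72658/39) = √2833662/39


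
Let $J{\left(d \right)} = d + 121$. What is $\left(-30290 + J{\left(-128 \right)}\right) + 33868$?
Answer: $3571$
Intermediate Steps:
$J{\left(d \right)} = 121 + d$
$\left(-30290 + J{\left(-128 \right)}\right) + 33868 = \left(-30290 + \left(121 - 128\right)\right) + 33868 = \left(-30290 - 7\right) + 33868 = -30297 + 33868 = 3571$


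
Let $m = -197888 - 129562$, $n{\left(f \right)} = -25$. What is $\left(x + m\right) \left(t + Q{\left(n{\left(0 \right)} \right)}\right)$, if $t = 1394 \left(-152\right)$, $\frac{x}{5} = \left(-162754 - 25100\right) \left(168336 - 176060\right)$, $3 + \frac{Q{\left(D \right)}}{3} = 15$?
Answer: $-1536900254443560$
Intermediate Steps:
$Q{\left(D \right)} = 36$ ($Q{\left(D \right)} = -9 + 3 \cdot 15 = -9 + 45 = 36$)
$x = 7254921480$ ($x = 5 \left(-162754 - 25100\right) \left(168336 - 176060\right) = 5 \left(\left(-187854\right) \left(-7724\right)\right) = 5 \cdot 1450984296 = 7254921480$)
$t = -211888$
$m = -327450$ ($m = -197888 - 129562 = -327450$)
$\left(x + m\right) \left(t + Q{\left(n{\left(0 \right)} \right)}\right) = \left(7254921480 - 327450\right) \left(-211888 + 36\right) = 7254594030 \left(-211852\right) = -1536900254443560$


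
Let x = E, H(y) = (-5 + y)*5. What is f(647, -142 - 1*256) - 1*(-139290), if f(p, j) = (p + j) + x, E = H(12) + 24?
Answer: 139598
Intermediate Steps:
H(y) = -25 + 5*y
E = 59 (E = (-25 + 5*12) + 24 = (-25 + 60) + 24 = 35 + 24 = 59)
x = 59
f(p, j) = 59 + j + p (f(p, j) = (p + j) + 59 = (j + p) + 59 = 59 + j + p)
f(647, -142 - 1*256) - 1*(-139290) = (59 + (-142 - 1*256) + 647) - 1*(-139290) = (59 + (-142 - 256) + 647) + 139290 = (59 - 398 + 647) + 139290 = 308 + 139290 = 139598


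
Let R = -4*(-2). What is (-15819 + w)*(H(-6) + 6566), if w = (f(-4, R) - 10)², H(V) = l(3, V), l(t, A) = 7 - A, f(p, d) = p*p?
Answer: -103836357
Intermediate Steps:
R = 8
f(p, d) = p²
H(V) = 7 - V
w = 36 (w = ((-4)² - 10)² = (16 - 10)² = 6² = 36)
(-15819 + w)*(H(-6) + 6566) = (-15819 + 36)*((7 - 1*(-6)) + 6566) = -15783*((7 + 6) + 6566) = -15783*(13 + 6566) = -15783*6579 = -103836357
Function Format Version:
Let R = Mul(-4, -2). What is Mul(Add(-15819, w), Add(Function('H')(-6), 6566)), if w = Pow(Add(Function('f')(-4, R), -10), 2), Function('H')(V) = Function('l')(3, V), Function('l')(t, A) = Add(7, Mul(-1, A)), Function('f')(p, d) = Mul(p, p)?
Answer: -103836357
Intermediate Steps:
R = 8
Function('f')(p, d) = Pow(p, 2)
Function('H')(V) = Add(7, Mul(-1, V))
w = 36 (w = Pow(Add(Pow(-4, 2), -10), 2) = Pow(Add(16, -10), 2) = Pow(6, 2) = 36)
Mul(Add(-15819, w), Add(Function('H')(-6), 6566)) = Mul(Add(-15819, 36), Add(Add(7, Mul(-1, -6)), 6566)) = Mul(-15783, Add(Add(7, 6), 6566)) = Mul(-15783, Add(13, 6566)) = Mul(-15783, 6579) = -103836357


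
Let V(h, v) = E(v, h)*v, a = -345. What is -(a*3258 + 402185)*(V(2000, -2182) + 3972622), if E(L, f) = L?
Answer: 6304236206450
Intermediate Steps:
V(h, v) = v² (V(h, v) = v*v = v²)
-(a*3258 + 402185)*(V(2000, -2182) + 3972622) = -(-345*3258 + 402185)*((-2182)² + 3972622) = -(-1124010 + 402185)*(4761124 + 3972622) = -(-721825)*8733746 = -1*(-6304236206450) = 6304236206450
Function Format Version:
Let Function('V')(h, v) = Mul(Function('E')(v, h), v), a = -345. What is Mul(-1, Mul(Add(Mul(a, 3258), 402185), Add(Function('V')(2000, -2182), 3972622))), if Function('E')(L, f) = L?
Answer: 6304236206450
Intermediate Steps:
Function('V')(h, v) = Pow(v, 2) (Function('V')(h, v) = Mul(v, v) = Pow(v, 2))
Mul(-1, Mul(Add(Mul(a, 3258), 402185), Add(Function('V')(2000, -2182), 3972622))) = Mul(-1, Mul(Add(Mul(-345, 3258), 402185), Add(Pow(-2182, 2), 3972622))) = Mul(-1, Mul(Add(-1124010, 402185), Add(4761124, 3972622))) = Mul(-1, Mul(-721825, 8733746)) = Mul(-1, -6304236206450) = 6304236206450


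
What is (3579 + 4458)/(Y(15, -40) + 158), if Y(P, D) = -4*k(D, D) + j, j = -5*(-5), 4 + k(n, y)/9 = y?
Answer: 141/31 ≈ 4.5484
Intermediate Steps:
k(n, y) = -36 + 9*y
j = 25
Y(P, D) = 169 - 36*D (Y(P, D) = -4*(-36 + 9*D) + 25 = (144 - 36*D) + 25 = 169 - 36*D)
(3579 + 4458)/(Y(15, -40) + 158) = (3579 + 4458)/((169 - 36*(-40)) + 158) = 8037/((169 + 1440) + 158) = 8037/(1609 + 158) = 8037/1767 = 8037*(1/1767) = 141/31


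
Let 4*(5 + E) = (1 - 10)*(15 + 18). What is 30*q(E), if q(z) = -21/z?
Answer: 2520/317 ≈ 7.9495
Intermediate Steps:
E = -317/4 (E = -5 + ((1 - 10)*(15 + 18))/4 = -5 + (-9*33)/4 = -5 + (1/4)*(-297) = -5 - 297/4 = -317/4 ≈ -79.250)
30*q(E) = 30*(-21/(-317/4)) = 30*(-21*(-4/317)) = 30*(84/317) = 2520/317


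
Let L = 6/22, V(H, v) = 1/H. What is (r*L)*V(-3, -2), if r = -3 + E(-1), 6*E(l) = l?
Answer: 19/66 ≈ 0.28788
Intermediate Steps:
E(l) = l/6
L = 3/11 (L = 6*(1/22) = 3/11 ≈ 0.27273)
r = -19/6 (r = -3 + (⅙)*(-1) = -3 - ⅙ = -19/6 ≈ -3.1667)
(r*L)*V(-3, -2) = -19/6*3/11/(-3) = -19/22*(-⅓) = 19/66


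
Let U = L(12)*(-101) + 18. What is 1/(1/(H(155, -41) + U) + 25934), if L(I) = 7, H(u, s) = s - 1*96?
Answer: 826/21421483 ≈ 3.8559e-5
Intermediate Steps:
H(u, s) = -96 + s (H(u, s) = s - 96 = -96 + s)
U = -689 (U = 7*(-101) + 18 = -707 + 18 = -689)
1/(1/(H(155, -41) + U) + 25934) = 1/(1/((-96 - 41) - 689) + 25934) = 1/(1/(-137 - 689) + 25934) = 1/(1/(-826) + 25934) = 1/(-1/826 + 25934) = 1/(21421483/826) = 826/21421483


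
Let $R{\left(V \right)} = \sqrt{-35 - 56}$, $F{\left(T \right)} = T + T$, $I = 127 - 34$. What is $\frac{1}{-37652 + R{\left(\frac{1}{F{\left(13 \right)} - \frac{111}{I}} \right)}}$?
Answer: $- \frac{37652}{1417673195} - \frac{i \sqrt{91}}{1417673195} \approx -2.6559 \cdot 10^{-5} - 6.7289 \cdot 10^{-9} i$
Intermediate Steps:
$I = 93$ ($I = 127 - 34 = 93$)
$F{\left(T \right)} = 2 T$
$R{\left(V \right)} = i \sqrt{91}$ ($R{\left(V \right)} = \sqrt{-91} = i \sqrt{91}$)
$\frac{1}{-37652 + R{\left(\frac{1}{F{\left(13 \right)} - \frac{111}{I}} \right)}} = \frac{1}{-37652 + i \sqrt{91}}$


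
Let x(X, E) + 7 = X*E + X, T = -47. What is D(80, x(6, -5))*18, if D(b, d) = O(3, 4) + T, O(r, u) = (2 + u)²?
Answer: -198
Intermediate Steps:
x(X, E) = -7 + X + E*X (x(X, E) = -7 + (X*E + X) = -7 + (E*X + X) = -7 + (X + E*X) = -7 + X + E*X)
D(b, d) = -11 (D(b, d) = (2 + 4)² - 47 = 6² - 47 = 36 - 47 = -11)
D(80, x(6, -5))*18 = -11*18 = -198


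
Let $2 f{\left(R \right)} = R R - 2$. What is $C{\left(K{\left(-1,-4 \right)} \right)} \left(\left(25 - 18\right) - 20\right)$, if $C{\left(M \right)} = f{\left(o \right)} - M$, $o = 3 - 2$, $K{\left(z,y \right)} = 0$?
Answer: $\frac{13}{2} \approx 6.5$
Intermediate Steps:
$o = 1$
$f{\left(R \right)} = -1 + \frac{R^{2}}{2}$ ($f{\left(R \right)} = \frac{R R - 2}{2} = \frac{R^{2} - 2}{2} = \frac{-2 + R^{2}}{2} = -1 + \frac{R^{2}}{2}$)
$C{\left(M \right)} = - \frac{1}{2} - M$ ($C{\left(M \right)} = \left(-1 + \frac{1^{2}}{2}\right) - M = \left(-1 + \frac{1}{2} \cdot 1\right) - M = \left(-1 + \frac{1}{2}\right) - M = - \frac{1}{2} - M$)
$C{\left(K{\left(-1,-4 \right)} \right)} \left(\left(25 - 18\right) - 20\right) = \left(- \frac{1}{2} - 0\right) \left(\left(25 - 18\right) - 20\right) = \left(- \frac{1}{2} + 0\right) \left(\left(25 - 18\right) - 20\right) = - \frac{7 - 20}{2} = \left(- \frac{1}{2}\right) \left(-13\right) = \frac{13}{2}$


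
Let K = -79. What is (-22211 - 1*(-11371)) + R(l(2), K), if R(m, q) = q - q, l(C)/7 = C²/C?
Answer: -10840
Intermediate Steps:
l(C) = 7*C (l(C) = 7*(C²/C) = 7*C)
R(m, q) = 0
(-22211 - 1*(-11371)) + R(l(2), K) = (-22211 - 1*(-11371)) + 0 = (-22211 + 11371) + 0 = -10840 + 0 = -10840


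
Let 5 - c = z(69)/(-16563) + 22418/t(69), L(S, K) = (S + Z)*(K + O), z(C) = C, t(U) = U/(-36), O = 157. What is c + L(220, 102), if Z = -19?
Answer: 8096480777/126983 ≈ 63760.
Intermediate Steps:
t(U) = -U/36 (t(U) = U*(-1/36) = -U/36)
L(S, K) = (-19 + S)*(157 + K) (L(S, K) = (S - 19)*(K + 157) = (-19 + S)*(157 + K))
c = 1485872780/126983 (c = 5 - (69/(-16563) + 22418/((-1/36*69))) = 5 - (69*(-1/16563) + 22418/(-23/12)) = 5 - (-23/5521 + 22418*(-12/23)) = 5 - (-23/5521 - 269016/23) = 5 - 1*(-1485237865/126983) = 5 + 1485237865/126983 = 1485872780/126983 ≈ 11701.)
c + L(220, 102) = 1485872780/126983 + (-2983 - 19*102 + 157*220 + 102*220) = 1485872780/126983 + (-2983 - 1938 + 34540 + 22440) = 1485872780/126983 + 52059 = 8096480777/126983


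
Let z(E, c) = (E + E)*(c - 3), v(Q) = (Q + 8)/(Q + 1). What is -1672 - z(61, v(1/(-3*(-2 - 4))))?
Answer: -42504/19 ≈ -2237.1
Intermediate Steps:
v(Q) = (8 + Q)/(1 + Q)
z(E, c) = 2*E*(-3 + c) (z(E, c) = (2*E)*(-3 + c) = 2*E*(-3 + c))
-1672 - z(61, v(1/(-3*(-2 - 4)))) = -1672 - 2*61*(-3 + (8 + 1/(-3*(-2 - 4)))/(1 + 1/(-3*(-2 - 4)))) = -1672 - 2*61*(-3 + (8 + 1/(-3*(-6)))/(1 + 1/(-3*(-6)))) = -1672 - 2*61*(-3 + (8 + 1/18)/(1 + 1/18)) = -1672 - 2*61*(-3 + (145/18)/(19/18)) = -1672 - 2*61*(-3 + (18/19)*(145/18)) = -1672 - 2*61*(-3 + 145/19) = -1672 - 2*61*88/19 = -1672 - 1*10736/19 = -1672 - 10736/19 = -42504/19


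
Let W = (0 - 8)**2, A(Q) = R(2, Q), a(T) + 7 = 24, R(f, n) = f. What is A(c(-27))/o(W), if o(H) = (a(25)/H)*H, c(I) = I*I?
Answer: 2/17 ≈ 0.11765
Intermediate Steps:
a(T) = 17 (a(T) = -7 + 24 = 17)
c(I) = I**2
A(Q) = 2
W = 64 (W = (-8)**2 = 64)
o(H) = 17 (o(H) = (17/H)*H = 17)
A(c(-27))/o(W) = 2/17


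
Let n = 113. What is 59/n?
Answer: 59/113 ≈ 0.52212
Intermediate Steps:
59/n = 59/113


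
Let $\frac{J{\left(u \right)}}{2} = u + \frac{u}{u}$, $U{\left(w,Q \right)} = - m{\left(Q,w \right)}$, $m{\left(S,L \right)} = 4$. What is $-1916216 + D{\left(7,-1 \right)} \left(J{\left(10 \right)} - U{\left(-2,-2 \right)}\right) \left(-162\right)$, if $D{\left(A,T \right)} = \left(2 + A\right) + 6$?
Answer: $-1979396$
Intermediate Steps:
$U{\left(w,Q \right)} = -4$ ($U{\left(w,Q \right)} = \left(-1\right) 4 = -4$)
$J{\left(u \right)} = 2 + 2 u$ ($J{\left(u \right)} = 2 \left(u + \frac{u}{u}\right) = 2 \left(u + 1\right) = 2 \left(1 + u\right) = 2 + 2 u$)
$D{\left(A,T \right)} = 8 + A$
$-1916216 + D{\left(7,-1 \right)} \left(J{\left(10 \right)} - U{\left(-2,-2 \right)}\right) \left(-162\right) = -1916216 + \left(8 + 7\right) \left(\left(2 + 2 \cdot 10\right) - -4\right) \left(-162\right) = -1916216 + 15 \left(\left(2 + 20\right) + 4\right) \left(-162\right) = -1916216 + 15 \left(22 + 4\right) \left(-162\right) = -1916216 + 15 \cdot 26 \left(-162\right) = -1916216 + 390 \left(-162\right) = -1916216 - 63180 = -1979396$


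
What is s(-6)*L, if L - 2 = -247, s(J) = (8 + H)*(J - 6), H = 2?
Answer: 29400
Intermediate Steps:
s(J) = -60 + 10*J (s(J) = (8 + 2)*(J - 6) = 10*(-6 + J) = -60 + 10*J)
L = -245 (L = 2 - 247 = -245)
s(-6)*L = (-60 + 10*(-6))*(-245) = (-60 - 60)*(-245) = -120*(-245) = 29400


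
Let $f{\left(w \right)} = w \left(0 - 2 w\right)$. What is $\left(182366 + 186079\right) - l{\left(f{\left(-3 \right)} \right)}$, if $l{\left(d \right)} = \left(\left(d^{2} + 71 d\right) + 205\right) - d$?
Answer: $369176$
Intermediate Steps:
$f{\left(w \right)} = - 2 w^{2}$ ($f{\left(w \right)} = w \left(- 2 w\right) = - 2 w^{2}$)
$l{\left(d \right)} = 205 + d^{2} + 70 d$ ($l{\left(d \right)} = \left(205 + d^{2} + 71 d\right) - d = 205 + d^{2} + 70 d$)
$\left(182366 + 186079\right) - l{\left(f{\left(-3 \right)} \right)} = \left(182366 + 186079\right) - \left(205 + \left(- 2 \left(-3\right)^{2}\right)^{2} + 70 \left(- 2 \left(-3\right)^{2}\right)\right) = 368445 - \left(205 + \left(\left(-2\right) 9\right)^{2} + 70 \left(\left(-2\right) 9\right)\right) = 368445 - \left(205 + \left(-18\right)^{2} + 70 \left(-18\right)\right) = 368445 - \left(205 + 324 - 1260\right) = 368445 - -731 = 368445 + 731 = 369176$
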